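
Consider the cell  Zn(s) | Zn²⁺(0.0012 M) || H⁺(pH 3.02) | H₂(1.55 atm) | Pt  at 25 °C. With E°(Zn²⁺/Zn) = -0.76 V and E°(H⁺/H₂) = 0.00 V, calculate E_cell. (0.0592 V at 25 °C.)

0.66 V

The hydrogen couple is the cathode, so E°_cell = 0.76 V; n = 2.
[H⁺] = 10^(−3.02) = 9.5 × 10^-4 M, and Q = [Zn²⁺]·P(H₂) / [H⁺]^2 = 2040.
E = E° − (0.0592/2) log Q = 0.76 − (0.0592/2)(3.310) = 0.662 V.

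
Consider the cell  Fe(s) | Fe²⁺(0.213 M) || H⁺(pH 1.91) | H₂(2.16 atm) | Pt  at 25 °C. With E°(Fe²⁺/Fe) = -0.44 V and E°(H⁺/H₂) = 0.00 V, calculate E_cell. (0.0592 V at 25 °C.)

0.34 V

The hydrogen couple is the cathode, so E°_cell = 0.44 V; n = 2.
[H⁺] = 10^(−1.91) = 0.012 M, and Q = [Fe²⁺]·P(H₂) / [H⁺]^2 = 3040.
E = E° − (0.0592/2) log Q = 0.44 − (0.0592/2)(3.483) = 0.337 V.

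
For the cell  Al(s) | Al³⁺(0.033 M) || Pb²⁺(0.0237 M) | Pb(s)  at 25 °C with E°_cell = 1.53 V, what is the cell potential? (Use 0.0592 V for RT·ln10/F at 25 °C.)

1.51 V

Balancing electrons gives n = 6; the reaction quotient is Q = [Al³⁺]^2/[Pb²⁺]^3 = 81.8.
At 25 °C, E = E° − (0.0592/n) log Q = 1.53 − (0.0592/6)(1.913) = 1.530 − 0.019 = 1.511 V.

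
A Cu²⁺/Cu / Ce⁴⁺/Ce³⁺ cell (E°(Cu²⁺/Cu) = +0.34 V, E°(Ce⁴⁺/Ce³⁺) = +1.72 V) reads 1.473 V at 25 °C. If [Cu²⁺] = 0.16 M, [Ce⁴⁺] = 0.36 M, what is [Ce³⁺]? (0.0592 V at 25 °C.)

0.024 M

From the Nernst equation, log Q = n(E° − E)/0.0592 = 2(1.38 − 1.473)/0.0592 = -3.142, so Q = 7.21 × 10^-4.
With Q = [Cu²⁺]·[Ce³⁺]^2/[Ce⁴⁺]^2 and the known concentrations, [Ce³⁺]^2 in the numerator gives [Ce³⁺] = 0.024 M.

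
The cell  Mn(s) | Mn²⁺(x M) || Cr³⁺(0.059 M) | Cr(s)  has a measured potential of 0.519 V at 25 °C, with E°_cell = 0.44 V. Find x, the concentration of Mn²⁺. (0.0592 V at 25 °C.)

3.2 × 10^-4 M

From the Nernst equation, log Q = n(E° − E)/0.0592 = 6(0.44 − 0.519)/0.0592 = -8.007, so Q = 9.85 × 10^-9.
With Q = [Mn²⁺]^3/[Cr³⁺]^2 and the known concentrations, [Mn²⁺]^3 in the numerator gives [Mn²⁺] = 3.2 × 10^-4 M.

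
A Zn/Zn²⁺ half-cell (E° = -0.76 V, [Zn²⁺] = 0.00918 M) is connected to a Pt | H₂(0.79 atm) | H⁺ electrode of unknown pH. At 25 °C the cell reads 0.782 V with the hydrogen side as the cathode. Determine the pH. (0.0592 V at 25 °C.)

pH = 0.70

E°_cell = 0.76 V and n = 2.
log Q = n(E° − E)/0.0592 = 2×(0.76 − 0.782)/0.0592 = -0.743.
With Q = [Zn²⁺]·P(H₂) / [H⁺]^2, solving for [H⁺] gives log[H⁺] = -0.698, so pH = 0.70.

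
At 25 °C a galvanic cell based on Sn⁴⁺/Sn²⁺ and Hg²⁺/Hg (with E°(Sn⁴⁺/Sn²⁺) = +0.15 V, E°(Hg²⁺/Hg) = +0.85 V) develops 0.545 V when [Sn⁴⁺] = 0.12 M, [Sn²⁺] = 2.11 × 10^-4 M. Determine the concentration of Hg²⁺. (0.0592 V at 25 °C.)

From the Nernst equation, log Q = n(E° − E)/0.0592 = 2(0.70 − 0.545)/0.0592 = 5.236, so Q = 1.72 × 10^5.
With Q = [Sn⁴⁺]/([Sn²⁺]·[Hg²⁺]) and the known concentrations, [Hg²⁺] in the denominator gives [Hg²⁺] = 0.0033 M.

0.0033 M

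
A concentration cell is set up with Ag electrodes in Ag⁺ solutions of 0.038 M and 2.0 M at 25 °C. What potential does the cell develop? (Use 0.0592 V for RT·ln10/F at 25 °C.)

0.10 V

Both half-cells are Ag⁺/Ag, so E°_cell = 0. The concentrated side is the cathode; the cell reaction moves Ag⁺ from high to low concentration with n = 1.
Q = [Ag⁺]_dilute/[Ag⁺]_conc = 0.038/2.0 = 0.0190.
E = 0 − (0.0592/1) log Q = −(0.0592/1)(-1.721) = 0.1019 V.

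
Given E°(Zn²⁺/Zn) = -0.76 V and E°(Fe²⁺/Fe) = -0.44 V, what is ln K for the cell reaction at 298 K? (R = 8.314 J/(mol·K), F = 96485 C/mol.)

E°_cell = -0.44 − (-0.76) = 0.32 V, with n = 2 electrons transferred.
At equilibrium E = 0, so the Nernst equation gives ln K = nFE°/RT = (2)(96485)(0.32)/((8.314)(298)) = 24.92.

ln K = 24.9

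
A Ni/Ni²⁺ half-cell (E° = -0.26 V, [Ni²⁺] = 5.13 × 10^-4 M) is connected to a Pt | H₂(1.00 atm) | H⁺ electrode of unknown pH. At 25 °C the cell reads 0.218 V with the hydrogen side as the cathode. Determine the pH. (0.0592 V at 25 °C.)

pH = 2.35

E°_cell = 0.26 V and n = 2.
log Q = n(E° − E)/0.0592 = 2×(0.26 − 0.218)/0.0592 = 1.419.
With Q = [Ni²⁺]·P(H₂) / [H⁺]^2, solving for [H⁺] gives log[H⁺] = -2.354, so pH = 2.35.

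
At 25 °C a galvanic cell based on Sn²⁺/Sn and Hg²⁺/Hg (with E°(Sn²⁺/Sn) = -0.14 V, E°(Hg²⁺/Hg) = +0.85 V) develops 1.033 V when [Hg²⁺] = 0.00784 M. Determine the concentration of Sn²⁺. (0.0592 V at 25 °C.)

2.8 × 10^-4 M

From the Nernst equation, log Q = n(E° − E)/0.0592 = 2(0.99 − 1.033)/0.0592 = -1.453, so Q = 0.0353.
With Q = [Sn²⁺]/[Hg²⁺] and the known concentrations, [Sn²⁺] in the numerator gives [Sn²⁺] = 2.8 × 10^-4 M.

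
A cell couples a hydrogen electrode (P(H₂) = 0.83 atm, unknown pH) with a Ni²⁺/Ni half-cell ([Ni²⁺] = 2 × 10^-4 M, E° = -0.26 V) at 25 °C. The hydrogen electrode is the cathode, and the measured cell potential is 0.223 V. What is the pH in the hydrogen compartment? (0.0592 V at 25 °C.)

pH = 2.51

E°_cell = 0.26 V and n = 2.
log Q = n(E° − E)/0.0592 = 2×(0.26 − 0.223)/0.0592 = 1.250.
With Q = [Ni²⁺]·P(H₂) / [H⁺]^2, solving for [H⁺] gives log[H⁺] = -2.515, so pH = 2.51.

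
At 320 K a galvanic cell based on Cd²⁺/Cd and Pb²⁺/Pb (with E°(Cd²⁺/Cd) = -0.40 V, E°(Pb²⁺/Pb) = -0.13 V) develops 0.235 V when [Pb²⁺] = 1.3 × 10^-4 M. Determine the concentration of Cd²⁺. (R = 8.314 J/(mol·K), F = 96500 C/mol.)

0.0016 M

From the Nernst equation, ln Q = nF(E° − E)/RT = 2×96500×(0.27 − 0.235)/(8.314×320) = 2.539, so Q = 12.7.
With Q = [Cd²⁺]/[Pb²⁺] and the known concentrations, [Cd²⁺] in the numerator gives [Cd²⁺] = 0.0016 M.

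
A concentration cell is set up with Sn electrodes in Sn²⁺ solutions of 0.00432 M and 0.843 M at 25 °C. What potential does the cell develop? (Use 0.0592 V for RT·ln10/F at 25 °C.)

0.068 V

Both half-cells are Sn²⁺/Sn, so E°_cell = 0. The concentrated side is the cathode; the cell reaction moves Sn²⁺ from high to low concentration with n = 2.
Q = [Sn²⁺]_dilute/[Sn²⁺]_conc = 0.00432/0.843 = 0.00512.
E = 0 − (0.0592/2) log Q = −(0.0592/2)(-2.290) = 0.0678 V.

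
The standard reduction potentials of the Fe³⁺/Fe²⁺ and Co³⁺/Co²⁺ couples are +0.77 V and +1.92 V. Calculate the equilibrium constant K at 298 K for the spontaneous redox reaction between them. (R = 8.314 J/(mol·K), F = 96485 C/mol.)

E°_cell = +1.92 − (+0.77) = 1.15 V, with n = 1 electron transferred.
At equilibrium E = 0, so the Nernst equation gives ln K = nFE°/RT = (1)(96485)(1.15)/((8.314)(298)) = 44.78.
K = e^44.78 = 2.8 × 10^19.

2.8 × 10^19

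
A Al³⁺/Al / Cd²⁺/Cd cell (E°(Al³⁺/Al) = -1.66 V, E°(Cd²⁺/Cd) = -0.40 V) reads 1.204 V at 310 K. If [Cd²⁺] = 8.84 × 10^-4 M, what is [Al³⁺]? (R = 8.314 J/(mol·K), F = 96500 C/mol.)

From the Nernst equation, ln Q = nF(E° − E)/RT = 6×96500×(1.26 − 1.204)/(8.314×310) = 12.580, so Q = 2.91 × 10^5.
With Q = [Al³⁺]^2/[Cd²⁺]^3 and the known concentrations, [Al³⁺]^2 in the numerator gives [Al³⁺] = 0.014 M.

0.014 M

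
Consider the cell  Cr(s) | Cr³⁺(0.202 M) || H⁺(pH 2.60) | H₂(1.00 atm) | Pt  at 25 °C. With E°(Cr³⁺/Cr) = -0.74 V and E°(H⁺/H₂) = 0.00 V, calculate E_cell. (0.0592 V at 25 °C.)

0.60 V

The hydrogen couple is the cathode, so E°_cell = 0.74 V; n = 6.
[H⁺] = 10^(−2.60) = 0.0025 M, and Q = [Cr³⁺]^2·P(H₂)^3 / [H⁺]^6 = 1.62 × 10^14.
E = E° − (0.0592/6) log Q = 0.74 − (0.0592/6)(14.211) = 0.600 V.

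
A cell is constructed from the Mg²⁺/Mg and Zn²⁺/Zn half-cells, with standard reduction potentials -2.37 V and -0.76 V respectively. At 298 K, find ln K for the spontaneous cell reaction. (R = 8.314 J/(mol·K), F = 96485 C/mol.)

ln K = 125.4

E°_cell = -0.76 − (-2.37) = 1.61 V, with n = 2 electrons transferred.
At equilibrium E = 0, so the Nernst equation gives ln K = nFE°/RT = (2)(96485)(1.61)/((8.314)(298)) = 125.40.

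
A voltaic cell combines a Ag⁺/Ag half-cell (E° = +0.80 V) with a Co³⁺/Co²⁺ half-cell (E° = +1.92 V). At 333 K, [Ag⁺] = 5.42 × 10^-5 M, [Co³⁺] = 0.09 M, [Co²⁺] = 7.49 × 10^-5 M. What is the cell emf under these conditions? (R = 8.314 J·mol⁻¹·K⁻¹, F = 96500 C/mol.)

The Co³⁺/Co²⁺ couple has the higher reduction potential and acts as the cathode, so E°_cell = +1.92 − (+0.80) = 1.12 V.
Balancing electrons gives n = 1; the reaction quotient is Q = [Ag⁺]·[Co²⁺]/[Co³⁺] = 4.51 × 10^-8.
E = E° − (RT/nF) ln Q = 1.12 − (8.314×333)/(1×96500) × (-16.914) = 1.120 + 0.485 = 1.605 V.

1.61 V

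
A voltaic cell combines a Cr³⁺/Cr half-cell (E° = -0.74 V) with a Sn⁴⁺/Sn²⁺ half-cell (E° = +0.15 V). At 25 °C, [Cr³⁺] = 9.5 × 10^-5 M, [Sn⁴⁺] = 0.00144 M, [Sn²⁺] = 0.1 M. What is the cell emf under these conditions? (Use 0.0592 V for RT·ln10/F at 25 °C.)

The Sn⁴⁺/Sn²⁺ couple has the higher reduction potential and acts as the cathode, so E°_cell = +0.15 − (-0.74) = 0.89 V.
Balancing electrons gives n = 6; the reaction quotient is Q = [Cr³⁺]^2·[Sn²⁺]^3/[Sn⁴⁺]^3 = 0.00302.
At 25 °C, E = E° − (0.0592/n) log Q = 0.89 − (0.0592/6)(-2.520) = 0.890 + 0.025 = 0.915 V.

0.915 V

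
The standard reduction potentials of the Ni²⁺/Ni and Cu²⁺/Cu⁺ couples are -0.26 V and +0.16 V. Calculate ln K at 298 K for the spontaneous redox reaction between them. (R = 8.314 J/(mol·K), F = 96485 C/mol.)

E°_cell = +0.16 − (-0.26) = 0.42 V, with n = 2 electrons transferred.
At equilibrium E = 0, so the Nernst equation gives ln K = nFE°/RT = (2)(96485)(0.42)/((8.314)(298)) = 32.71.

ln K = 32.7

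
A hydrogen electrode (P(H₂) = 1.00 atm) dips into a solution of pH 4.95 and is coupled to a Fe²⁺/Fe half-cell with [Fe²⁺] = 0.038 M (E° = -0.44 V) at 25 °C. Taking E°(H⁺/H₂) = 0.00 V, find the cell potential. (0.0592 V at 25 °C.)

0.19 V

The hydrogen couple is the cathode, so E°_cell = 0.44 V; n = 2.
[H⁺] = 10^(−4.95) = 1.1 × 10^-5 M, and Q = [Fe²⁺]·P(H₂) / [H⁺]^2 = 3.02 × 10^8.
E = E° − (0.0592/2) log Q = 0.44 − (0.0592/2)(8.480) = 0.189 V.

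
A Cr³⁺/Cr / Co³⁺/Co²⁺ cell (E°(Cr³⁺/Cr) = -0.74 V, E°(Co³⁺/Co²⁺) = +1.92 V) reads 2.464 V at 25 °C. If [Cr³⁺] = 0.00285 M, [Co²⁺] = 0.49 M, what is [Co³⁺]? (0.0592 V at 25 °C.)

3.4 × 10^-5 M

From the Nernst equation, log Q = n(E° − E)/0.0592 = 3(2.66 − 2.464)/0.0592 = 9.932, so Q = 8.56 × 10^9.
With Q = [Cr³⁺]·[Co²⁺]^3/[Co³⁺]^3 and the known concentrations, [Co³⁺]^3 in the denominator gives [Co³⁺] = 3.4 × 10^-5 M.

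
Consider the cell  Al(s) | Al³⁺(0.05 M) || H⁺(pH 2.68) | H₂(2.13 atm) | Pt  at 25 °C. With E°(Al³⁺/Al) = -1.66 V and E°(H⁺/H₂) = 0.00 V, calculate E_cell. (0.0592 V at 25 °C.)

1.52 V

The hydrogen couple is the cathode, so E°_cell = 1.66 V; n = 6.
[H⁺] = 10^(−2.68) = 0.0021 M, and Q = [Al³⁺]^2·P(H₂)^3 / [H⁺]^6 = 2.9 × 10^14.
E = E° − (0.0592/6) log Q = 1.66 − (0.0592/6)(14.463) = 1.517 V.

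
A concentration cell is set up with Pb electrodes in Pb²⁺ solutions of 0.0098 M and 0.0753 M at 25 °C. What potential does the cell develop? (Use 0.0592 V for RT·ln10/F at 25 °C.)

0.026 V

Both half-cells are Pb²⁺/Pb, so E°_cell = 0. The concentrated side is the cathode; the cell reaction moves Pb²⁺ from high to low concentration with n = 2.
Q = [Pb²⁺]_dilute/[Pb²⁺]_conc = 0.0098/0.0753 = 0.130.
E = 0 − (0.0592/2) log Q = −(0.0592/2)(-0.886) = 0.0262 V.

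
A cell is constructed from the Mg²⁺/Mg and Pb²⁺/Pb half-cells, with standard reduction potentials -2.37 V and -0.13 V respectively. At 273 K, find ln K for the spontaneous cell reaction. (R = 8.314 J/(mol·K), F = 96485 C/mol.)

E°_cell = -0.13 − (-2.37) = 2.24 V, with n = 2 electrons transferred.
At equilibrium E = 0, so the Nernst equation gives ln K = nFE°/RT = (2)(96485)(2.24)/((8.314)(273)) = 190.44.

ln K = 190.4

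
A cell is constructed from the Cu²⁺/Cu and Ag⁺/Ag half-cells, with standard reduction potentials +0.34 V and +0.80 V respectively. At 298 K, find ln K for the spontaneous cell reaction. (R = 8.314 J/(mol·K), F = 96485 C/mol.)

E°_cell = +0.80 − (+0.34) = 0.46 V, with n = 2 electrons transferred.
At equilibrium E = 0, so the Nernst equation gives ln K = nFE°/RT = (2)(96485)(0.46)/((8.314)(298)) = 35.83.

ln K = 35.8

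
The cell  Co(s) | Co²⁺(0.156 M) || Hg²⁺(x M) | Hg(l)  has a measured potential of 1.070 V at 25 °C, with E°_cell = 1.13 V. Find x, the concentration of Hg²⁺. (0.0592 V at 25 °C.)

0.0015 M

From the Nernst equation, log Q = n(E° − E)/0.0592 = 2(1.13 − 1.070)/0.0592 = 2.027, so Q = 106.
With Q = [Co²⁺]/[Hg²⁺] and the known concentrations, [Hg²⁺] in the denominator gives [Hg²⁺] = 0.0015 M.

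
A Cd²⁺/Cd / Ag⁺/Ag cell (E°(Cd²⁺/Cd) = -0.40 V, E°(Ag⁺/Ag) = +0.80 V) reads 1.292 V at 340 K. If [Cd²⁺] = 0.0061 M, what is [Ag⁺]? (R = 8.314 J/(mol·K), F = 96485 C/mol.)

1.8 M

From the Nernst equation, ln Q = nF(E° − E)/RT = 2×96485×(1.20 − 1.292)/(8.314×340) = -6.280, so Q = 0.00187.
With Q = [Cd²⁺]/[Ag⁺]^2 and the known concentrations, [Ag⁺]^2 in the denominator gives [Ag⁺] = 1.8 M.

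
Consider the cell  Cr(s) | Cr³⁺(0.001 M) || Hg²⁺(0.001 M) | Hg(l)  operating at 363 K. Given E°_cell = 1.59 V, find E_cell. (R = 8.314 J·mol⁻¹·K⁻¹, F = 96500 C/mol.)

1.55 V

Balancing electrons gives n = 6; the reaction quotient is Q = [Cr³⁺]^2/[Hg²⁺]^3 = 1000.
E = E° − (RT/nF) ln Q = 1.59 − (8.314×363)/(6×96500) × (6.908) = 1.590 − 0.036 = 1.554 V.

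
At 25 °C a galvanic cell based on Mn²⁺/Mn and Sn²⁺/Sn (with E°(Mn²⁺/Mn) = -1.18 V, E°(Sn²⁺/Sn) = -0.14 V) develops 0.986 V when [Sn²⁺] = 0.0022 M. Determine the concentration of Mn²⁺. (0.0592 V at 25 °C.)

0.15 M

From the Nernst equation, log Q = n(E° − E)/0.0592 = 2(1.04 − 0.986)/0.0592 = 1.824, so Q = 66.7.
With Q = [Mn²⁺]/[Sn²⁺] and the known concentrations, [Mn²⁺] in the numerator gives [Mn²⁺] = 0.15 M.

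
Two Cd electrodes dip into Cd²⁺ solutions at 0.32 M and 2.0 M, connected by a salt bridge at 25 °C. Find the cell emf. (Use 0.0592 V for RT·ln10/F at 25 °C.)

Both half-cells are Cd²⁺/Cd, so E°_cell = 0. The concentrated side is the cathode; the cell reaction moves Cd²⁺ from high to low concentration with n = 2.
Q = [Cd²⁺]_dilute/[Cd²⁺]_conc = 0.32/2.0 = 0.160.
E = 0 − (0.0592/2) log Q = −(0.0592/2)(-0.796) = 0.0236 V.

0.024 V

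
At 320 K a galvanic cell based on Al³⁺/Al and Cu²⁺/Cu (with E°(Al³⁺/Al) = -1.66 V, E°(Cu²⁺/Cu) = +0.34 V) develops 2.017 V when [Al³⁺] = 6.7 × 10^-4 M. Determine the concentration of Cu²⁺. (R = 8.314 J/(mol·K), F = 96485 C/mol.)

0.026 M

From the Nernst equation, ln Q = nF(E° − E)/RT = 6×96485×(2.00 − 2.017)/(8.314×320) = -3.699, so Q = 0.0247.
With Q = [Al³⁺]^2/[Cu²⁺]^3 and the known concentrations, [Cu²⁺]^3 in the denominator gives [Cu²⁺] = 0.026 M.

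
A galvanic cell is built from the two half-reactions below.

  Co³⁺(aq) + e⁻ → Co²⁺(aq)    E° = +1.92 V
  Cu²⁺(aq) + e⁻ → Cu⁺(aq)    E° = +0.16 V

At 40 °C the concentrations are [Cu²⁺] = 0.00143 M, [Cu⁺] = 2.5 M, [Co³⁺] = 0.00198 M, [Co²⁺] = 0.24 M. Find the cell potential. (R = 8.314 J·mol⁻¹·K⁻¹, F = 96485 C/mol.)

1.83 V

The Co³⁺/Co²⁺ couple has the higher reduction potential and acts as the cathode, so E°_cell = +1.92 − (+0.16) = 1.76 V.
Balancing electrons gives n = 1; the reaction quotient is Q = [Cu²⁺]·[Co²⁺]/([Cu⁺]·[Co³⁺]) = 0.0693.
E = E° − (RT/nF) ln Q = 1.76 − (8.314×313)/(1×96485) × (-2.669) = 1.760 + 0.072 = 1.832 V.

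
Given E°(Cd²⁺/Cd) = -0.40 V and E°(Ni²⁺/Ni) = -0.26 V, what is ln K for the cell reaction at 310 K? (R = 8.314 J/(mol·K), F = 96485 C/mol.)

E°_cell = -0.26 − (-0.40) = 0.14 V, with n = 2 electrons transferred.
At equilibrium E = 0, so the Nernst equation gives ln K = nFE°/RT = (2)(96485)(0.14)/((8.314)(310)) = 10.48.

ln K = 10.5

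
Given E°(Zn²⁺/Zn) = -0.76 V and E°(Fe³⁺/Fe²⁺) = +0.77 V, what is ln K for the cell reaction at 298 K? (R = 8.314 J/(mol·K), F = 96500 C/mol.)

ln K = 119.2

E°_cell = +0.77 − (-0.76) = 1.53 V, with n = 2 electrons transferred.
At equilibrium E = 0, so the Nernst equation gives ln K = nFE°/RT = (2)(96500)(1.53)/((8.314)(298)) = 119.19.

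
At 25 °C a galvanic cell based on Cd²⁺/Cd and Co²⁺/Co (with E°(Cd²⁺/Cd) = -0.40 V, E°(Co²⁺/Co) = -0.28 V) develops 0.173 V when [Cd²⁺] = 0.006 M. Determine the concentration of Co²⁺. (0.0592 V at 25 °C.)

0.37 M

From the Nernst equation, log Q = n(E° − E)/0.0592 = 2(0.12 − 0.173)/0.0592 = -1.791, so Q = 0.0162.
With Q = [Cd²⁺]/[Co²⁺] and the known concentrations, [Co²⁺] in the denominator gives [Co²⁺] = 0.37 M.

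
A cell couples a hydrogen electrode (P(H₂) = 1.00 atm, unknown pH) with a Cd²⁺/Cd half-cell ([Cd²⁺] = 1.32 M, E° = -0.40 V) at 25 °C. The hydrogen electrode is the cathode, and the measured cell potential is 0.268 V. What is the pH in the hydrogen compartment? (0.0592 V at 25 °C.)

E°_cell = 0.40 V and n = 2.
log Q = n(E° − E)/0.0592 = 2×(0.40 − 0.268)/0.0592 = 4.459.
With Q = [Cd²⁺]·P(H₂) / [H⁺]^2, solving for [H⁺] gives log[H⁺] = -2.169, so pH = 2.17.

pH = 2.17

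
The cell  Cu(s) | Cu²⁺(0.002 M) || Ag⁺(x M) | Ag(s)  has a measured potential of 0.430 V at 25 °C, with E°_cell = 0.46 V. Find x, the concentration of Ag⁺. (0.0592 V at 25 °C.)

From the Nernst equation, log Q = n(E° − E)/0.0592 = 2(0.46 − 0.430)/0.0592 = 1.014, so Q = 10.3.
With Q = [Cu²⁺]/[Ag⁺]^2 and the known concentrations, [Ag⁺]^2 in the denominator gives [Ag⁺] = 0.014 M.

0.014 M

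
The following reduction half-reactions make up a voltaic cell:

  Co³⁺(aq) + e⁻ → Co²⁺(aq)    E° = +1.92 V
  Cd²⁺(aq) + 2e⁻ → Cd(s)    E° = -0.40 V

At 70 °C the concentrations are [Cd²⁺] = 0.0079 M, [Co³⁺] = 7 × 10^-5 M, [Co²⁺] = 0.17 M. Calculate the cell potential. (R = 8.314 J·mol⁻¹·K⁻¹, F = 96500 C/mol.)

The Co³⁺/Co²⁺ couple has the higher reduction potential and acts as the cathode, so E°_cell = +1.92 − (-0.40) = 2.32 V.
Balancing electrons gives n = 2; the reaction quotient is Q = [Cd²⁺]·[Co²⁺]^2/[Co³⁺]^2 = 4.66 × 10^4.
E = E° − (RT/nF) ln Q = 2.32 − (8.314×343)/(2×96500) × (10.749) = 2.320 − 0.159 = 2.161 V.

2.16 V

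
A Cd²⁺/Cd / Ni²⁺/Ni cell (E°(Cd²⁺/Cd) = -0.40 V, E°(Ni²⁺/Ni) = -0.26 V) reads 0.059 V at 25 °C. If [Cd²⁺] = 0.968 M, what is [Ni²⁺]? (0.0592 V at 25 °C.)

0.0018 M

From the Nernst equation, log Q = n(E° − E)/0.0592 = 2(0.14 − 0.059)/0.0592 = 2.736, so Q = 545.
With Q = [Cd²⁺]/[Ni²⁺] and the known concentrations, [Ni²⁺] in the denominator gives [Ni²⁺] = 0.0018 M.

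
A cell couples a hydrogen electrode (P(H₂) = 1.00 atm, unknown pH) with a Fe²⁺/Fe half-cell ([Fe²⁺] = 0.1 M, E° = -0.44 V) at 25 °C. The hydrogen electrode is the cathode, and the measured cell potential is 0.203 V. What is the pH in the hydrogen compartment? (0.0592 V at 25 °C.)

pH = 4.50

E°_cell = 0.44 V and n = 2.
log Q = n(E° − E)/0.0592 = 2×(0.44 − 0.203)/0.0592 = 8.007.
With Q = [Fe²⁺]·P(H₂) / [H⁺]^2, solving for [H⁺] gives log[H⁺] = -4.503, so pH = 4.50.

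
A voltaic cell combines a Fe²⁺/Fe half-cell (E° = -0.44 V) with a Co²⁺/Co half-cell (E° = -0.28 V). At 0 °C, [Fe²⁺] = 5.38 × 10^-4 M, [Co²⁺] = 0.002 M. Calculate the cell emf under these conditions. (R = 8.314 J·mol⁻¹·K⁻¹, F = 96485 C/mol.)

0.175 V

The Co²⁺/Co couple has the higher reduction potential and acts as the cathode, so E°_cell = -0.28 − (-0.44) = 0.16 V.
Balancing electrons gives n = 2; the reaction quotient is Q = [Fe²⁺]/[Co²⁺] = 0.269.
E = E° − (RT/nF) ln Q = 0.16 − (8.314×273)/(2×96485) × (-1.313) = 0.160 + 0.015 = 0.175 V.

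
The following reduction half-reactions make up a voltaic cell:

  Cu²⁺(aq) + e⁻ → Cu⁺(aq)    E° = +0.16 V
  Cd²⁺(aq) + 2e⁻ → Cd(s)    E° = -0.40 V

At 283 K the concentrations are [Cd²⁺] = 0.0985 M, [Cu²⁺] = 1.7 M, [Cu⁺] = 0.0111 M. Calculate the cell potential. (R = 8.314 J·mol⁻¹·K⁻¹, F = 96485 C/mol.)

0.711 V

The Cu²⁺/Cu⁺ couple has the higher reduction potential and acts as the cathode, so E°_cell = +0.16 − (-0.40) = 0.56 V.
Balancing electrons gives n = 2; the reaction quotient is Q = [Cd²⁺]·[Cu⁺]^2/[Cu²⁺]^2 = 4.2 × 10^-6.
E = E° − (RT/nF) ln Q = 0.56 − (8.314×283)/(2×96485) × (-12.381) = 0.560 + 0.151 = 0.711 V.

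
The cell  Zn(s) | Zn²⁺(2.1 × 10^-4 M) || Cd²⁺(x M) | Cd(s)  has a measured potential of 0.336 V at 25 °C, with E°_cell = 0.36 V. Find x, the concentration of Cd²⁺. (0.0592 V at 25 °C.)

3.2 × 10^-5 M

From the Nernst equation, log Q = n(E° − E)/0.0592 = 2(0.36 − 0.336)/0.0592 = 0.811, so Q = 6.47.
With Q = [Zn²⁺]/[Cd²⁺] and the known concentrations, [Cd²⁺] in the denominator gives [Cd²⁺] = 3.2 × 10^-5 M.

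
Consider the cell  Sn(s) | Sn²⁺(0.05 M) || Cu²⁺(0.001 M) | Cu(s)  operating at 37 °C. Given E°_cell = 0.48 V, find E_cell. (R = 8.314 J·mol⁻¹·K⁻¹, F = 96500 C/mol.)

0.428 V

Balancing electrons gives n = 2; the reaction quotient is Q = [Sn²⁺]/[Cu²⁺] = 50.0.
E = E° − (RT/nF) ln Q = 0.48 − (8.314×310)/(2×96500) × (3.912) = 0.480 − 0.052 = 0.428 V.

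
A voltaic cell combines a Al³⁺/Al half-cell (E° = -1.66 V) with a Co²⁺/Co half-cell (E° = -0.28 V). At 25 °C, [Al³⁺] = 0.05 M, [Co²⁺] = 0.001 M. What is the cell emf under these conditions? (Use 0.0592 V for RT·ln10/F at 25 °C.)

1.32 V

The Co²⁺/Co couple has the higher reduction potential and acts as the cathode, so E°_cell = -0.28 − (-1.66) = 1.38 V.
Balancing electrons gives n = 6; the reaction quotient is Q = [Al³⁺]^2/[Co²⁺]^3 = 2.5 × 10^6.
At 25 °C, E = E° − (0.0592/n) log Q = 1.38 − (0.0592/6)(6.398) = 1.380 − 0.063 = 1.317 V.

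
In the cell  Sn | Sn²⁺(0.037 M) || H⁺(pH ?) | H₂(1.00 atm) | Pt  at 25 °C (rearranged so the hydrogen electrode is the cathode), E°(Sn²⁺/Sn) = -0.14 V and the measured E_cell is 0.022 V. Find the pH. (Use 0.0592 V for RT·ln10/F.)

E°_cell = 0.14 V and n = 2.
log Q = n(E° − E)/0.0592 = 2×(0.14 − 0.022)/0.0592 = 3.986.
With Q = [Sn²⁺]·P(H₂) / [H⁺]^2, solving for [H⁺] gives log[H⁺] = -2.709, so pH = 2.71.

pH = 2.71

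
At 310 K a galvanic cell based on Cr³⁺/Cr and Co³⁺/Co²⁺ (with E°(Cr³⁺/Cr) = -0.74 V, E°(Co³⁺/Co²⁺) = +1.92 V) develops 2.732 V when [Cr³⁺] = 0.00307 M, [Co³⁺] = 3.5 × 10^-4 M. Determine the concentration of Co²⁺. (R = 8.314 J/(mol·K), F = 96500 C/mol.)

From the Nernst equation, ln Q = nF(E° − E)/RT = 3×96500×(2.66 − 2.732)/(8.314×310) = -8.087, so Q = 3.07 × 10^-4.
With Q = [Cr³⁺]·[Co²⁺]^3/[Co³⁺]^3 and the known concentrations, [Co²⁺]^3 in the numerator gives [Co²⁺] = 1.6 × 10^-4 M.

1.6 × 10^-4 M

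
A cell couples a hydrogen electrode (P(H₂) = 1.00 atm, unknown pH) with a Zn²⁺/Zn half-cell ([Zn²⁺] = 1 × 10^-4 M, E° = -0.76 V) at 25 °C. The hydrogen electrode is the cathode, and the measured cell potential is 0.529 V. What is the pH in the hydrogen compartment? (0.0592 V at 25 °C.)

pH = 5.90

E°_cell = 0.76 V and n = 2.
log Q = n(E° − E)/0.0592 = 2×(0.76 − 0.529)/0.0592 = 7.804.
With Q = [Zn²⁺]·P(H₂) / [H⁺]^2, solving for [H⁺] gives log[H⁺] = -5.902, so pH = 5.90.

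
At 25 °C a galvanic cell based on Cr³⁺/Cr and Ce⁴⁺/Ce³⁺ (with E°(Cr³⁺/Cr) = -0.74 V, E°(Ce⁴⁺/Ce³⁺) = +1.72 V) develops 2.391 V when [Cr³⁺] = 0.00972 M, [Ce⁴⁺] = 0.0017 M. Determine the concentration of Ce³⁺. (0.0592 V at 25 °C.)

From the Nernst equation, log Q = n(E° − E)/0.0592 = 3(2.46 − 2.391)/0.0592 = 3.497, so Q = 3140.
With Q = [Cr³⁺]·[Ce³⁺]^3/[Ce⁴⁺]^3 and the known concentrations, [Ce³⁺]^3 in the numerator gives [Ce³⁺] = 0.12 M.

0.12 M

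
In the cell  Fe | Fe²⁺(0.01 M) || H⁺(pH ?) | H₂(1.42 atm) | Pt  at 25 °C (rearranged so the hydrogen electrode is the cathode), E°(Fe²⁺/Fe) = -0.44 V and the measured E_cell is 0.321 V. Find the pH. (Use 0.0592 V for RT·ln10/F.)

pH = 2.93

E°_cell = 0.44 V and n = 2.
log Q = n(E° − E)/0.0592 = 2×(0.44 − 0.321)/0.0592 = 4.020.
With Q = [Fe²⁺]·P(H₂) / [H⁺]^2, solving for [H⁺] gives log[H⁺] = -2.934, so pH = 2.93.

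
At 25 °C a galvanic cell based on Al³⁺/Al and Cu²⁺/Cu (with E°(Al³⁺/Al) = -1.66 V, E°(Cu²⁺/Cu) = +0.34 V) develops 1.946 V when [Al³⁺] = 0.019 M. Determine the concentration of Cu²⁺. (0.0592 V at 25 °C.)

0.0011 M

From the Nernst equation, log Q = n(E° − E)/0.0592 = 6(2.00 − 1.946)/0.0592 = 5.473, so Q = 2.97 × 10^5.
With Q = [Al³⁺]^2/[Cu²⁺]^3 and the known concentrations, [Cu²⁺]^3 in the denominator gives [Cu²⁺] = 0.0011 M.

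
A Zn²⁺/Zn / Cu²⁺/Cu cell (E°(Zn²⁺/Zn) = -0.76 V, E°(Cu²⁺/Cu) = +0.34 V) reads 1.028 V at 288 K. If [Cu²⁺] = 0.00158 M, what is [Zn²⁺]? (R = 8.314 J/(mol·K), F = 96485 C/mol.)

From the Nernst equation, ln Q = nF(E° − E)/RT = 2×96485×(1.10 − 1.028)/(8.314×288) = 5.803, so Q = 331.
With Q = [Zn²⁺]/[Cu²⁺] and the known concentrations, [Zn²⁺] in the numerator gives [Zn²⁺] = 0.52 M.

0.52 M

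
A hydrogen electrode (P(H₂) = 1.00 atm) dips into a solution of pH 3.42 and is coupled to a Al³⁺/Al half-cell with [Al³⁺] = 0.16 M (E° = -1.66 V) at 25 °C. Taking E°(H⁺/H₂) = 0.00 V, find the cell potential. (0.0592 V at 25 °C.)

1.47 V

The hydrogen couple is the cathode, so E°_cell = 1.66 V; n = 6.
[H⁺] = 10^(−3.42) = 3.8 × 10^-4 M, and Q = [Al³⁺]^2·P(H₂)^3 / [H⁺]^6 = 8.48 × 10^18.
E = E° − (0.0592/6) log Q = 1.66 − (0.0592/6)(18.928) = 1.473 V.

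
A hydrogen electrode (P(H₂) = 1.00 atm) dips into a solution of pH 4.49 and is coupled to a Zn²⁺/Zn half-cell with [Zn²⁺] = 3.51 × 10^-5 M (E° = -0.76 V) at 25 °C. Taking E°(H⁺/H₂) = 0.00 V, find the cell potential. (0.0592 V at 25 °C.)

The hydrogen couple is the cathode, so E°_cell = 0.76 V; n = 2.
[H⁺] = 10^(−4.49) = 3.2 × 10^-5 M, and Q = [Zn²⁺]·P(H₂) / [H⁺]^2 = 3.35 × 10^4.
E = E° − (0.0592/2) log Q = 0.76 − (0.0592/2)(4.525) = 0.626 V.

0.63 V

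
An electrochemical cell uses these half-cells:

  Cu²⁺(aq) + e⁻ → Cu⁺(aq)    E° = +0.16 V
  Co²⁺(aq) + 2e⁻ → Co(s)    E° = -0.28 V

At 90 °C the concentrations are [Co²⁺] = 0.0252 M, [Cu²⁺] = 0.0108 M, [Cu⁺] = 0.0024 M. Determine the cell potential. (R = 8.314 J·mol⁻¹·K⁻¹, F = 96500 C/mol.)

The Cu²⁺/Cu⁺ couple has the higher reduction potential and acts as the cathode, so E°_cell = +0.16 − (-0.28) = 0.44 V.
Balancing electrons gives n = 2; the reaction quotient is Q = [Co²⁺]·[Cu⁺]^2/[Cu²⁺]^2 = 0.00124.
E = E° − (RT/nF) ln Q = 0.44 − (8.314×363)/(2×96500) × (-6.689) = 0.440 + 0.105 = 0.545 V.

0.545 V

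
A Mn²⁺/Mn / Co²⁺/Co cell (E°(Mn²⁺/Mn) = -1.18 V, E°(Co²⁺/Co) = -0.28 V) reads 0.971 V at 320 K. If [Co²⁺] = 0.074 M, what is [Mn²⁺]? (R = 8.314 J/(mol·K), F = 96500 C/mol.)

4.3 × 10^-4 M

From the Nernst equation, ln Q = nF(E° − E)/RT = 2×96500×(0.90 − 0.971)/(8.314×320) = -5.151, so Q = 0.00580.
With Q = [Mn²⁺]/[Co²⁺] and the known concentrations, [Mn²⁺] in the numerator gives [Mn²⁺] = 4.3 × 10^-4 M.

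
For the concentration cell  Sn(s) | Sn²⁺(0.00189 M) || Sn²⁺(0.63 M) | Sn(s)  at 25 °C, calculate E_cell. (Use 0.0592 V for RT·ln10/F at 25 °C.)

Both half-cells are Sn²⁺/Sn, so E°_cell = 0. The concentrated side is the cathode; the cell reaction moves Sn²⁺ from high to low concentration with n = 2.
Q = [Sn²⁺]_dilute/[Sn²⁺]_conc = 0.00189/0.63 = 0.00300.
E = 0 − (0.0592/2) log Q = −(0.0592/2)(-2.523) = 0.0747 V.

0.075 V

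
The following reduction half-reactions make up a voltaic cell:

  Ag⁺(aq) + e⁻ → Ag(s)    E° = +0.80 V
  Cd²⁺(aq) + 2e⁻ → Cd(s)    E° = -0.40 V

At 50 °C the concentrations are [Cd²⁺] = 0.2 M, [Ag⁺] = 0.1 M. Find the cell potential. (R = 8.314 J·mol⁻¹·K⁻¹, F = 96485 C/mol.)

1.16 V

The Ag⁺/Ag couple has the higher reduction potential and acts as the cathode, so E°_cell = +0.80 − (-0.40) = 1.20 V.
Balancing electrons gives n = 2; the reaction quotient is Q = [Cd²⁺]/[Ag⁺]^2 = 20.0.
E = E° − (RT/nF) ln Q = 1.20 − (8.314×323)/(2×96485) × (2.996) = 1.200 − 0.042 = 1.158 V.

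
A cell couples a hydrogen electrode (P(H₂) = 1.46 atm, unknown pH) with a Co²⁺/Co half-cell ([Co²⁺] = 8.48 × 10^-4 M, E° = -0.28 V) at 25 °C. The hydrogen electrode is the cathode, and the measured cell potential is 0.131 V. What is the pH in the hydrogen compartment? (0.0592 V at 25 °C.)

E°_cell = 0.28 V and n = 2.
log Q = n(E° − E)/0.0592 = 2×(0.28 − 0.131)/0.0592 = 5.034.
With Q = [Co²⁺]·P(H₂) / [H⁺]^2, solving for [H⁺] gives log[H⁺] = -3.971, so pH = 3.97.

pH = 3.97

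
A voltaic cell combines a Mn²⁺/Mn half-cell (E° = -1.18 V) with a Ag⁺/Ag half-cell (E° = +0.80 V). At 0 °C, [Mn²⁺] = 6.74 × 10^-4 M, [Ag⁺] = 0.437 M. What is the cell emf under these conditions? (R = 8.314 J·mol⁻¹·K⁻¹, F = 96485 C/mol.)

The Ag⁺/Ag couple has the higher reduction potential and acts as the cathode, so E°_cell = +0.80 − (-1.18) = 1.98 V.
Balancing electrons gives n = 2; the reaction quotient is Q = [Mn²⁺]/[Ag⁺]^2 = 0.00353.
E = E° − (RT/nF) ln Q = 1.98 − (8.314×273)/(2×96485) × (-5.647) = 1.980 + 0.066 = 2.046 V.

2.05 V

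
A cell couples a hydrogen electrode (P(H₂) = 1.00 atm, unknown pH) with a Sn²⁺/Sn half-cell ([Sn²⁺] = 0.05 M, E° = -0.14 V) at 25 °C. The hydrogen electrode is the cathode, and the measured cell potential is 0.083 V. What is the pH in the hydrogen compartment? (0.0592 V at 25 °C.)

E°_cell = 0.14 V and n = 2.
log Q = n(E° − E)/0.0592 = 2×(0.14 − 0.083)/0.0592 = 1.926.
With Q = [Sn²⁺]·P(H₂) / [H⁺]^2, solving for [H⁺] gives log[H⁺] = -1.613, so pH = 1.61.

pH = 1.61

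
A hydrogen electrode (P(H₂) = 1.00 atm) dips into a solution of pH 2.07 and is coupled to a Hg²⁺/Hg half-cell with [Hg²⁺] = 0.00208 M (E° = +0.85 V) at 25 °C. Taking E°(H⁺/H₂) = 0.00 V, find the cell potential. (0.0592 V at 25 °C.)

The Hg²⁺/Hg couple is the cathode, so E°_cell = 0.85 V; n = 2.
[H⁺] = 10^(−2.07) = 0.0085 M, and Q = [H⁺]^2 / ([Hg²⁺]·P(H₂)) = 0.0348.
E = E° − (0.0592/2) log Q = 0.85 − (0.0592/2)(-1.458) = 0.893 V.

0.89 V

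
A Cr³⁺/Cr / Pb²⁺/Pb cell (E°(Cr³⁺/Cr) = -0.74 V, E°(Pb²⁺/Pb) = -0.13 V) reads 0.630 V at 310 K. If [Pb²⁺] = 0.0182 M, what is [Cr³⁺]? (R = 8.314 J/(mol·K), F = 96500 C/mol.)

2.6 × 10^-4 M

From the Nernst equation, ln Q = nF(E° − E)/RT = 6×96500×(0.61 − 0.630)/(8.314×310) = -4.493, so Q = 0.0112.
With Q = [Cr³⁺]^2/[Pb²⁺]^3 and the known concentrations, [Cr³⁺]^2 in the numerator gives [Cr³⁺] = 2.6 × 10^-4 M.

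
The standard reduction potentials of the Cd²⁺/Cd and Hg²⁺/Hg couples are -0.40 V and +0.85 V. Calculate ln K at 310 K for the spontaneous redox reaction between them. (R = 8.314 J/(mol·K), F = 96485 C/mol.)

E°_cell = +0.85 − (-0.40) = 1.25 V, with n = 2 electrons transferred.
At equilibrium E = 0, so the Nernst equation gives ln K = nFE°/RT = (2)(96485)(1.25)/((8.314)(310)) = 93.59.

ln K = 93.6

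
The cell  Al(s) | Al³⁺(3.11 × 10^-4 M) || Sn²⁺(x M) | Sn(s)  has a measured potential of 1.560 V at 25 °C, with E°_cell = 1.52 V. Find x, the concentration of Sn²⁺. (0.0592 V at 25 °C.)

0.1 M

From the Nernst equation, log Q = n(E° − E)/0.0592 = 6(1.52 − 1.560)/0.0592 = -4.054, so Q = 8.83 × 10^-5.
With Q = [Al³⁺]^2/[Sn²⁺]^3 and the known concentrations, [Sn²⁺]^3 in the denominator gives [Sn²⁺] = 0.1 M.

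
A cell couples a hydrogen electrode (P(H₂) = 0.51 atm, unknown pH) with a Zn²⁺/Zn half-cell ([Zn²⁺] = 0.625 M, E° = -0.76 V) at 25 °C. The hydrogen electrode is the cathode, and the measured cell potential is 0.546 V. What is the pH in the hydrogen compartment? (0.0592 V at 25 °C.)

E°_cell = 0.76 V and n = 2.
log Q = n(E° − E)/0.0592 = 2×(0.76 − 0.546)/0.0592 = 7.230.
With Q = [Zn²⁺]·P(H₂) / [H⁺]^2, solving for [H⁺] gives log[H⁺] = -3.863, so pH = 3.86.

pH = 3.86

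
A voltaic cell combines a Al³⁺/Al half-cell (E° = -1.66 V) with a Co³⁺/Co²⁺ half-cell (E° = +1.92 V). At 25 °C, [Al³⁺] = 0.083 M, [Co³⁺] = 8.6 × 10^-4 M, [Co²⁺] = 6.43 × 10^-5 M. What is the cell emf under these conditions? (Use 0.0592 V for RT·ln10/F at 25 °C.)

3.67 V

The Co³⁺/Co²⁺ couple has the higher reduction potential and acts as the cathode, so E°_cell = +1.92 − (-1.66) = 3.58 V.
Balancing electrons gives n = 3; the reaction quotient is Q = [Al³⁺]·[Co²⁺]^3/[Co³⁺]^3 = 3.47 × 10^-5.
At 25 °C, E = E° − (0.0592/n) log Q = 3.58 − (0.0592/3)(-4.460) = 3.580 + 0.088 = 3.668 V.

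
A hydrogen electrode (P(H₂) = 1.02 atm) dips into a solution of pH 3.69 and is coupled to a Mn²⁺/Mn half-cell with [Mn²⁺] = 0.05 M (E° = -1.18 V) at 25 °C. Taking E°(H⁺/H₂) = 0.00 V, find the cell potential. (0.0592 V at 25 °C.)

The hydrogen couple is the cathode, so E°_cell = 1.18 V; n = 2.
[H⁺] = 10^(−3.69) = 2 × 10^-4 M, and Q = [Mn²⁺]·P(H₂) / [H⁺]^2 = 1.22 × 10^6.
E = E° − (0.0592/2) log Q = 1.18 − (0.0592/2)(6.088) = 1.000 V.

1.00 V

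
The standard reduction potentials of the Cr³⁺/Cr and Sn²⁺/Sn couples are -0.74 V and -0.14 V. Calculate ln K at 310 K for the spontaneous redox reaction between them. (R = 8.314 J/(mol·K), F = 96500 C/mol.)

ln K = 134.8

E°_cell = -0.14 − (-0.74) = 0.60 V, with n = 6 electrons transferred.
At equilibrium E = 0, so the Nernst equation gives ln K = nFE°/RT = (6)(96500)(0.60)/((8.314)(310)) = 134.79.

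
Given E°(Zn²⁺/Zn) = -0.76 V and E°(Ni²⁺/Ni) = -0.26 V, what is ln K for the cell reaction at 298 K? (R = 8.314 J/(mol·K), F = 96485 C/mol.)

E°_cell = -0.26 − (-0.76) = 0.50 V, with n = 2 electrons transferred.
At equilibrium E = 0, so the Nernst equation gives ln K = nFE°/RT = (2)(96485)(0.50)/((8.314)(298)) = 38.94.

ln K = 38.9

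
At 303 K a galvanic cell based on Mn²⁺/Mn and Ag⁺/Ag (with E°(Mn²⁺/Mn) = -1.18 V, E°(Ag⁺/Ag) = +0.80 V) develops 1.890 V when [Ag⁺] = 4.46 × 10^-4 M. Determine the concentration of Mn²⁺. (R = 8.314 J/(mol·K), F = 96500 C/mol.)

From the Nernst equation, ln Q = nF(E° − E)/RT = 2×96500×(1.98 − 1.890)/(8.314×303) = 6.895, so Q = 988.
With Q = [Mn²⁺]/[Ag⁺]^2 and the known concentrations, [Mn²⁺] in the numerator gives [Mn²⁺] = 2 × 10^-4 M.

2 × 10^-4 M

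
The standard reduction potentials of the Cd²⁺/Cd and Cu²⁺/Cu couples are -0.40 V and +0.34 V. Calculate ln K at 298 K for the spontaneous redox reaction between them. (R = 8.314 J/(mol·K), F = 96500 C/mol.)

ln K = 57.6

E°_cell = +0.34 − (-0.40) = 0.74 V, with n = 2 electrons transferred.
At equilibrium E = 0, so the Nernst equation gives ln K = nFE°/RT = (2)(96500)(0.74)/((8.314)(298)) = 57.65.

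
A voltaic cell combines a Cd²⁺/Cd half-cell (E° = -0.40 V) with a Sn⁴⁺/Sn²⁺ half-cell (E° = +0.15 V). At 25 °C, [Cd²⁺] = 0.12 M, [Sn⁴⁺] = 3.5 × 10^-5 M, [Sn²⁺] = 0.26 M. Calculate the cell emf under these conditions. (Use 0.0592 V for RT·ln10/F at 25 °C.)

The Sn⁴⁺/Sn²⁺ couple has the higher reduction potential and acts as the cathode, so E°_cell = +0.15 − (-0.40) = 0.55 V.
Balancing electrons gives n = 2; the reaction quotient is Q = [Cd²⁺]·[Sn²⁺]/[Sn⁴⁺] = 891.
At 25 °C, E = E° − (0.0592/n) log Q = 0.55 − (0.0592/2)(2.950) = 0.550 − 0.087 = 0.463 V.

0.463 V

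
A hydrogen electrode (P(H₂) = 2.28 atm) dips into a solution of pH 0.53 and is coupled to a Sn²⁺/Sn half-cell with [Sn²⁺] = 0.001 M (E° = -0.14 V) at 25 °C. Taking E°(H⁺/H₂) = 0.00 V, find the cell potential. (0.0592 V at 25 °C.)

0.19 V

The hydrogen couple is the cathode, so E°_cell = 0.14 V; n = 2.
[H⁺] = 10^(−0.53) = 0.30 M, and Q = [Sn²⁺]·P(H₂) / [H⁺]^2 = 0.0262.
E = E° − (0.0592/2) log Q = 0.14 − (0.0592/2)(-1.582) = 0.187 V.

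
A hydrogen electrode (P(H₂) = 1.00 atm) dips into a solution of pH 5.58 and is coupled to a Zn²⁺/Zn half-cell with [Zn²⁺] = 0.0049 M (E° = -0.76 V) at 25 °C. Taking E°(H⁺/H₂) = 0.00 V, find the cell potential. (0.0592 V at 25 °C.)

0.50 V

The hydrogen couple is the cathode, so E°_cell = 0.76 V; n = 2.
[H⁺] = 10^(−5.58) = 2.6 × 10^-6 M, and Q = [Zn²⁺]·P(H₂) / [H⁺]^2 = 7.08 × 10^8.
E = E° − (0.0592/2) log Q = 0.76 − (0.0592/2)(8.850) = 0.498 V.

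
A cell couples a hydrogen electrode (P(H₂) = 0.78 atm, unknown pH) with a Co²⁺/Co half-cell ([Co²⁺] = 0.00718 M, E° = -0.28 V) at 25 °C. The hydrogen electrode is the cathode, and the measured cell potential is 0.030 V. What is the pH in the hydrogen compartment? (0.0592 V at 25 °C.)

pH = 5.35

E°_cell = 0.28 V and n = 2.
log Q = n(E° − E)/0.0592 = 2×(0.28 − 0.030)/0.0592 = 8.446.
With Q = [Co²⁺]·P(H₂) / [H⁺]^2, solving for [H⁺] gives log[H⁺] = -5.349, so pH = 5.35.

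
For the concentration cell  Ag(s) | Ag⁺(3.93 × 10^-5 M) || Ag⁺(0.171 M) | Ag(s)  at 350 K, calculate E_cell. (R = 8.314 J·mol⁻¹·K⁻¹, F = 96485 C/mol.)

0.25 V

Both half-cells are Ag⁺/Ag, so E°_cell = 0. The concentrated side is the cathode; the cell reaction moves Ag⁺ from high to low concentration with n = 1.
Q = [Ag⁺]_dilute/[Ag⁺]_conc = 3.93 × 10^-5/0.171 = 2.3 × 10^-4.
E = 0 − (RT/nF) ln Q = −((8.314×350)/(1×96485))(-8.378) = 0.2527 V.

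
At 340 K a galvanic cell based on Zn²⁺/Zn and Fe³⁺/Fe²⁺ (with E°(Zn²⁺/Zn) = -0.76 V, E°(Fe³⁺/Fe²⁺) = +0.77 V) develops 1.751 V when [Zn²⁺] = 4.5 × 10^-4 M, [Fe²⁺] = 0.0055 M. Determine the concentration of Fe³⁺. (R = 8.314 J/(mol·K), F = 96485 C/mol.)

From the Nernst equation, ln Q = nF(E° − E)/RT = 2×96485×(1.53 − 1.751)/(8.314×340) = -15.087, so Q = 2.81 × 10^-7.
With Q = [Zn²⁺]·[Fe²⁺]^2/[Fe³⁺]^2 and the known concentrations, [Fe³⁺]^2 in the denominator gives [Fe³⁺] = 0.22 M.

0.22 M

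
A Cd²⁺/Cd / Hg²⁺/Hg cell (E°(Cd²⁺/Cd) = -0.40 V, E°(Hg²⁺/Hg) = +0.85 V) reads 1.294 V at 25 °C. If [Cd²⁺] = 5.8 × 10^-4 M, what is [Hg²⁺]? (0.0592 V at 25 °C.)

0.018 M

From the Nernst equation, log Q = n(E° − E)/0.0592 = 2(1.25 − 1.294)/0.0592 = -1.486, so Q = 0.0326.
With Q = [Cd²⁺]/[Hg²⁺] and the known concentrations, [Hg²⁺] in the denominator gives [Hg²⁺] = 0.018 M.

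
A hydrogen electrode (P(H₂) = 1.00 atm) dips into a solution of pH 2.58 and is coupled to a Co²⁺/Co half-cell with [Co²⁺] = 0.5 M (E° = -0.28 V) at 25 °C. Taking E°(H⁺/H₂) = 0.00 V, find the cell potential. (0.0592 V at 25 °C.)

0.14 V

The hydrogen couple is the cathode, so E°_cell = 0.28 V; n = 2.
[H⁺] = 10^(−2.58) = 0.0026 M, and Q = [Co²⁺]·P(H₂) / [H⁺]^2 = 7.23 × 10^4.
E = E° − (0.0592/2) log Q = 0.28 − (0.0592/2)(4.859) = 0.136 V.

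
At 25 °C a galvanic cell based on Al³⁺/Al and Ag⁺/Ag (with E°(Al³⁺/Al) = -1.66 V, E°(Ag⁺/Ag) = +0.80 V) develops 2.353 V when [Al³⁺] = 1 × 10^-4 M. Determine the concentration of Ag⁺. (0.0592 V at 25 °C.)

From the Nernst equation, log Q = n(E° − E)/0.0592 = 3(2.46 − 2.353)/0.0592 = 5.422, so Q = 2.64 × 10^5.
With Q = [Al³⁺]/[Ag⁺]^3 and the known concentrations, [Ag⁺]^3 in the denominator gives [Ag⁺] = 7.2 × 10^-4 M.

7.2 × 10^-4 M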